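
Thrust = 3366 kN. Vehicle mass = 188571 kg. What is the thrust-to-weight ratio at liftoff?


TWR = 3366000 / (188571 * 9.81) = 1.82

1.82


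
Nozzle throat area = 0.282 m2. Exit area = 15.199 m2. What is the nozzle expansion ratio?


AR = 15.199 / 0.282 = 53.9

53.9


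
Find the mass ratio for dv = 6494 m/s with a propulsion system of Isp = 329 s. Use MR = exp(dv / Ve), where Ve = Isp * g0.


Ve = 329 * 9.81 = 3227.49 m/s
MR = exp(6494 / 3227.49) = 7.479

7.479


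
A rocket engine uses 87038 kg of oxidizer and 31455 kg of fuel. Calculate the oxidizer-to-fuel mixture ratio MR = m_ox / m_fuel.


MR = 87038 / 31455 = 2.77

2.77


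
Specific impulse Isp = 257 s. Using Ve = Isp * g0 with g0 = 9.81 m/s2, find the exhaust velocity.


Ve = Isp * g0 = 257 * 9.81 = 2521.2 m/s

2521.2 m/s


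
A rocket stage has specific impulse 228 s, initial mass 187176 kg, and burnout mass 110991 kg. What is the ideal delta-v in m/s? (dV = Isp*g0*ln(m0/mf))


Ve = 228 * 9.81 = 2236.68 m/s
dV = 2236.68 * ln(187176/110991) = 1169 m/s

1169 m/s


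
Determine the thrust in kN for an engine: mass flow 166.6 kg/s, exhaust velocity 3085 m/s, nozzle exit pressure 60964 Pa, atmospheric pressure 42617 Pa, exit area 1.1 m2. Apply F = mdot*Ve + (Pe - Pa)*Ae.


F = 166.6 * 3085 + (60964 - 42617) * 1.1 = 534143.0 N = 534.1 kN

534.1 kN


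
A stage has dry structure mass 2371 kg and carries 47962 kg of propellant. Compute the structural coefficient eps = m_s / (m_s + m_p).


eps = 2371 / (2371 + 47962) = 0.0471

0.0471


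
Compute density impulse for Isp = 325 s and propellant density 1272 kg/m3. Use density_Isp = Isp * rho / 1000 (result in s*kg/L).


rho*Isp = 325 * 1272 / 1000 = 413 s*kg/L

413 s*kg/L


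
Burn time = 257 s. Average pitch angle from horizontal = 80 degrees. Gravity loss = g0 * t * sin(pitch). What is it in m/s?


GL = 9.81 * 257 * sin(80 deg) = 2483 m/s

2483 m/s


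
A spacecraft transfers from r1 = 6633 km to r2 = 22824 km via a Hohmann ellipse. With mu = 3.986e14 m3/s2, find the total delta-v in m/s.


V1 = sqrt(mu/r1) = 7752.0 m/s
dV1 = V1*(sqrt(2*r2/(r1+r2)) - 1) = 1898.07 m/s
V2 = sqrt(mu/r2) = 4179.0 m/s
dV2 = V2*(1 - sqrt(2*r1/(r1+r2))) = 1374.55 m/s
Total dV = 3273 m/s

3273 m/s


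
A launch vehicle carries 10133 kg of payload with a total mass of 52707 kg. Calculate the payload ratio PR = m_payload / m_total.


PR = 10133 / 52707 = 0.1923

0.1923


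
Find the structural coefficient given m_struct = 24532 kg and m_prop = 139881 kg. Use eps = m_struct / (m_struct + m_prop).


eps = 24532 / (24532 + 139881) = 0.1492

0.1492


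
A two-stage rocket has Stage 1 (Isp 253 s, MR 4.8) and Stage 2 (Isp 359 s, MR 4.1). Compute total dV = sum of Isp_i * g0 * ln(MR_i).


dV1 = 253 * 9.81 * ln(4.8) = 3893.2 m/s
dV2 = 359 * 9.81 * ln(4.1) = 4969.2 m/s
Total dV = 3893.2 + 4969.2 = 8862.4 m/s ~ 8862 m/s

8862 m/s


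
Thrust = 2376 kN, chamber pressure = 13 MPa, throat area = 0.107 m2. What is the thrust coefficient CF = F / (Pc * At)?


CF = 2376000 / (13e6 * 0.107) = 1.71

1.71


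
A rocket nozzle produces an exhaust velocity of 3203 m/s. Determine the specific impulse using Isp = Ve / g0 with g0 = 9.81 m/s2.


Isp = Ve / g0 = 3203 / 9.81 = 326.5 s

326.5 s


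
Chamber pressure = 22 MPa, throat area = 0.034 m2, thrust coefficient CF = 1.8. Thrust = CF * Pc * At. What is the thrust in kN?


F = 1.8 * 22e6 * 0.034 = 1.3464e+06 N = 1346.4 kN

1346.4 kN


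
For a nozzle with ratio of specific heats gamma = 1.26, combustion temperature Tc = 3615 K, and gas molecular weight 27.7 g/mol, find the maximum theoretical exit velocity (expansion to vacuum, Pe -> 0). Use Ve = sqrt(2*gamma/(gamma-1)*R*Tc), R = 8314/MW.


R = 8314 / 27.7 = 300.14 J/(kg.K)
Ve = sqrt(2 * 1.26 / (1.26 - 1) * 300.14 * 3615) = 3243 m/s

3243 m/s


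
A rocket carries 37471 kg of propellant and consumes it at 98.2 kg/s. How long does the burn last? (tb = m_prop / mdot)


tb = 37471 / 98.2 = 381.6 s

381.6 s


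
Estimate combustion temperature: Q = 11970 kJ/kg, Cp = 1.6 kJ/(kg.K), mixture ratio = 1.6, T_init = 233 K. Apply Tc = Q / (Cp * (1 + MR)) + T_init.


Tc = 11970 / (1.6 * (1 + 1.6)) + 233 = 3110 K

3110 K


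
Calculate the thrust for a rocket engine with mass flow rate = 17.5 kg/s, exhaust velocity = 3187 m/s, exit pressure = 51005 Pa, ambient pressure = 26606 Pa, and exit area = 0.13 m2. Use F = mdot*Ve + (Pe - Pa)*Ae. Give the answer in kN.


F = 17.5 * 3187 + (51005 - 26606) * 0.13 = 58944.0 N = 58.9 kN

58.9 kN


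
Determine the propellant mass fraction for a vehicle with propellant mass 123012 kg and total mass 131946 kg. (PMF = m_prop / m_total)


PMF = 123012 / 131946 = 0.932

0.932


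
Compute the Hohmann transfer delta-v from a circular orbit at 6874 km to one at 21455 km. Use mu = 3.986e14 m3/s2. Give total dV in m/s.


V1 = sqrt(mu/r1) = 7614.89 m/s
dV1 = V1*(sqrt(2*r2/(r1+r2)) - 1) = 1757.0 m/s
V2 = sqrt(mu/r2) = 4310.27 m/s
dV2 = V2*(1 - sqrt(2*r1/(r1+r2))) = 1307.59 m/s
Total dV = 3065 m/s

3065 m/s


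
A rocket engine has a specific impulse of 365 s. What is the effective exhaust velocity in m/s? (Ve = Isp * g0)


Ve = Isp * g0 = 365 * 9.81 = 3580.7 m/s

3580.7 m/s


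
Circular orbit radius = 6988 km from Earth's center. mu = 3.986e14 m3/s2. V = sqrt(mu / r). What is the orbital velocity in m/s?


V = sqrt(3.986e14 / 6988000) = 7553 m/s

7553 m/s


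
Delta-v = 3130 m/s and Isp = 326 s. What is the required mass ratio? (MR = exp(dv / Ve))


Ve = 326 * 9.81 = 3198.06 m/s
MR = exp(3130 / 3198.06) = 2.661

2.661


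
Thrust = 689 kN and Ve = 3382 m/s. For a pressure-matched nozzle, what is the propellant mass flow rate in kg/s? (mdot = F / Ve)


mdot = F / Ve = 689000 / 3382 = 203.7 kg/s

203.7 kg/s


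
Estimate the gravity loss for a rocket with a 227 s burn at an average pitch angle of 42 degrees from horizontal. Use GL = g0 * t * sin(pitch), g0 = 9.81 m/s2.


GL = 9.81 * 227 * sin(42 deg) = 1490 m/s

1490 m/s


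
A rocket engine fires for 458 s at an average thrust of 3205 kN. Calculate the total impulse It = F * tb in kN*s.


It = 3205 * 458 = 1467890 kN*s

1467890 kN*s


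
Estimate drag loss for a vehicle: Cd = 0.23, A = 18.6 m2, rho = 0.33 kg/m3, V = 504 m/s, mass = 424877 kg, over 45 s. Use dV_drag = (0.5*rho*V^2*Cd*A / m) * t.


D = 0.5 * 0.33 * 504^2 * 0.23 * 18.6 = 179302.27 N
a = 179302.27 / 424877 = 0.422 m/s2
dV = 0.422 * 45 = 19.0 m/s

19.0 m/s


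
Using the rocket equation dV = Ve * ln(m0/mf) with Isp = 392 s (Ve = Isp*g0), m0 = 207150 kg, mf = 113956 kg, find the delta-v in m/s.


Ve = 392 * 9.81 = 3845.52 m/s
dV = 3845.52 * ln(207150/113956) = 2298 m/s

2298 m/s


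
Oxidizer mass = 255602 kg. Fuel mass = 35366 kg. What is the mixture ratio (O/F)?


MR = 255602 / 35366 = 7.23

7.23


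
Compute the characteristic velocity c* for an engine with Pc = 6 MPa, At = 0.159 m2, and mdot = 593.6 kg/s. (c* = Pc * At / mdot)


c* = 6e6 * 0.159 / 593.6 = 1607 m/s

1607 m/s


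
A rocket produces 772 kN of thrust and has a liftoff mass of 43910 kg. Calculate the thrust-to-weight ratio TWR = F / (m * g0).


TWR = 772000 / (43910 * 9.81) = 1.79

1.79


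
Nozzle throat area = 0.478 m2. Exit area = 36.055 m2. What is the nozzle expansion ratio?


AR = 36.055 / 0.478 = 75.4

75.4


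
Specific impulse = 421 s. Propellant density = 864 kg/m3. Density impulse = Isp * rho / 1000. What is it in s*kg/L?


rho*Isp = 421 * 864 / 1000 = 364 s*kg/L

364 s*kg/L


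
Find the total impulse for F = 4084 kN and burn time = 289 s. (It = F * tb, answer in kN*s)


It = 4084 * 289 = 1180276 kN*s

1180276 kN*s


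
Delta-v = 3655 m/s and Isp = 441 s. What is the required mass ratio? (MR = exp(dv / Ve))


Ve = 441 * 9.81 = 4326.21 m/s
MR = exp(3655 / 4326.21) = 2.328

2.328


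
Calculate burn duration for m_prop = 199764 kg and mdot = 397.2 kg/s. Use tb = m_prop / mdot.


tb = 199764 / 397.2 = 502.9 s

502.9 s


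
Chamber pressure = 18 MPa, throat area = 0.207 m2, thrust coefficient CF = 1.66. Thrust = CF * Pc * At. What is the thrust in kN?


F = 1.66 * 18e6 * 0.207 = 6.1852e+06 N = 6185.2 kN

6185.2 kN


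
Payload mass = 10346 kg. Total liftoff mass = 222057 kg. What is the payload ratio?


PR = 10346 / 222057 = 0.0466

0.0466


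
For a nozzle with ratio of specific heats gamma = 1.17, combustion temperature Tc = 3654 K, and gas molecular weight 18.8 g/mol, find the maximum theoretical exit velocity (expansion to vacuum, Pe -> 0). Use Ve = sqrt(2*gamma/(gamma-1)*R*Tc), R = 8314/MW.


R = 8314 / 18.8 = 442.23 J/(kg.K)
Ve = sqrt(2 * 1.17 / (1.17 - 1) * 442.23 * 3654) = 4716 m/s

4716 m/s


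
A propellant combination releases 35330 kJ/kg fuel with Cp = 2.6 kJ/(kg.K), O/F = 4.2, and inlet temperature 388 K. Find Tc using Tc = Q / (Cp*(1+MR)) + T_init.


Tc = 35330 / (2.6 * (1 + 4.2)) + 388 = 3001 K

3001 K


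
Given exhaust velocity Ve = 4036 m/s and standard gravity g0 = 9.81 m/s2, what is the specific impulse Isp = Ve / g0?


Isp = Ve / g0 = 4036 / 9.81 = 411.4 s

411.4 s


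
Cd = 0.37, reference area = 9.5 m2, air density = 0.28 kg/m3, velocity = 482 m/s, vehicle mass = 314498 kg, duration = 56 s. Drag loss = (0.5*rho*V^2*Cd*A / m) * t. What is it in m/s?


D = 0.5 * 0.28 * 482^2 * 0.37 * 9.5 = 114326.64 N
a = 114326.64 / 314498 = 0.3635 m/s2
dV = 0.3635 * 56 = 20.4 m/s

20.4 m/s


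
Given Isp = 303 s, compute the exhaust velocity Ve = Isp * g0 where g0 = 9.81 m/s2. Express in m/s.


Ve = Isp * g0 = 303 * 9.81 = 2972.4 m/s

2972.4 m/s


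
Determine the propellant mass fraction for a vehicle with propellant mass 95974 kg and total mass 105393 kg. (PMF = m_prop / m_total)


PMF = 95974 / 105393 = 0.911

0.911


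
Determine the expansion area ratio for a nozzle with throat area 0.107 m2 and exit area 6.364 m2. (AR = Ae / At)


AR = 6.364 / 0.107 = 59.5

59.5


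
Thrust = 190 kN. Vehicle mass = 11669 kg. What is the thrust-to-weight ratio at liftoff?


TWR = 190000 / (11669 * 9.81) = 1.66

1.66


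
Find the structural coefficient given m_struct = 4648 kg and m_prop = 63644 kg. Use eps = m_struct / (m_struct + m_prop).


eps = 4648 / (4648 + 63644) = 0.0681

0.0681


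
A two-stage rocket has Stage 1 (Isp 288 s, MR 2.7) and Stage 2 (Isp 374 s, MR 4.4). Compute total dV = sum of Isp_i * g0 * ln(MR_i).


dV1 = 288 * 9.81 * ln(2.7) = 2806.2 m/s
dV2 = 374 * 9.81 * ln(4.4) = 5435.9 m/s
Total dV = 2806.2 + 5435.9 = 8242.1 m/s ~ 8242 m/s

8242 m/s


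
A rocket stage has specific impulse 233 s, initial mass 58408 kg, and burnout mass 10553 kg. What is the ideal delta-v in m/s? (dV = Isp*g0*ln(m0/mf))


Ve = 233 * 9.81 = 2285.73 m/s
dV = 2285.73 * ln(58408/10553) = 3911 m/s

3911 m/s


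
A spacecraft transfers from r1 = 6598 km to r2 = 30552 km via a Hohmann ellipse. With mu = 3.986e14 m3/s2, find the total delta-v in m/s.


V1 = sqrt(mu/r1) = 7772.53 m/s
dV1 = V1*(sqrt(2*r2/(r1+r2)) - 1) = 2195.7 m/s
V2 = sqrt(mu/r2) = 3612.01 m/s
dV2 = V2*(1 - sqrt(2*r1/(r1+r2))) = 1459.27 m/s
Total dV = 3655 m/s

3655 m/s


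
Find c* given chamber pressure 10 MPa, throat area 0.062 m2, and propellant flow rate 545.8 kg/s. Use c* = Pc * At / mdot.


c* = 10e6 * 0.062 / 545.8 = 1136 m/s

1136 m/s


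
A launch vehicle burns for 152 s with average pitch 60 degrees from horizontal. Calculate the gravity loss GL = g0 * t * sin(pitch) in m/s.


GL = 9.81 * 152 * sin(60 deg) = 1291 m/s

1291 m/s


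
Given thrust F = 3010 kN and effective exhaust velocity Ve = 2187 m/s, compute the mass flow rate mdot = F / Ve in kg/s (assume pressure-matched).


mdot = F / Ve = 3010000 / 2187 = 1376.3 kg/s

1376.3 kg/s


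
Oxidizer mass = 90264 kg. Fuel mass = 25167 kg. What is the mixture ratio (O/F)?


MR = 90264 / 25167 = 3.59

3.59


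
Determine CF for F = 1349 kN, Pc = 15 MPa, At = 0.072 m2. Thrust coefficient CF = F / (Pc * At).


CF = 1349000 / (15e6 * 0.072) = 1.25

1.25


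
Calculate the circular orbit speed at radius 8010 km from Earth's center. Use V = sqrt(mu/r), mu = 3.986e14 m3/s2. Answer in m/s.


V = sqrt(3.986e14 / 8010000) = 7054 m/s

7054 m/s


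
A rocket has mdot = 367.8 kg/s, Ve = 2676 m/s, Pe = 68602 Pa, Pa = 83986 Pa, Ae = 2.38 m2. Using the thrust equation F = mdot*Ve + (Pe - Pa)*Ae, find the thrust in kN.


F = 367.8 * 2676 + (68602 - 83986) * 2.38 = 947619.0 N = 947.6 kN

947.6 kN


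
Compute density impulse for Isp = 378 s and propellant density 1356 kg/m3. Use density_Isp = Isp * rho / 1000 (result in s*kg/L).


rho*Isp = 378 * 1356 / 1000 = 513 s*kg/L

513 s*kg/L


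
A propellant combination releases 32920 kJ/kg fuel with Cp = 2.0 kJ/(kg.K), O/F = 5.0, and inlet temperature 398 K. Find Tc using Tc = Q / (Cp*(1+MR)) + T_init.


Tc = 32920 / (2.0 * (1 + 5.0)) + 398 = 3141 K

3141 K


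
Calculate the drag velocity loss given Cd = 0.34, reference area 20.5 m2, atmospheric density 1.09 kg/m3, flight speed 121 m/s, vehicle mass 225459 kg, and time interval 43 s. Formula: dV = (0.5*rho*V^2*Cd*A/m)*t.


D = 0.5 * 1.09 * 121^2 * 0.34 * 20.5 = 55616.03 N
a = 55616.03 / 225459 = 0.2467 m/s2
dV = 0.2467 * 43 = 10.6 m/s

10.6 m/s


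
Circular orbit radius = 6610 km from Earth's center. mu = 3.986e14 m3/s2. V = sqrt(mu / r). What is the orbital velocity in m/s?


V = sqrt(3.986e14 / 6610000) = 7765 m/s

7765 m/s


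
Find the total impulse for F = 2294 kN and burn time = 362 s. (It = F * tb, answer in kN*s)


It = 2294 * 362 = 830428 kN*s

830428 kN*s


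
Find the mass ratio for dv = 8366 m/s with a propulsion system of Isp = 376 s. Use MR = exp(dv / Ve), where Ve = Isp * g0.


Ve = 376 * 9.81 = 3688.56 m/s
MR = exp(8366 / 3688.56) = 9.661

9.661


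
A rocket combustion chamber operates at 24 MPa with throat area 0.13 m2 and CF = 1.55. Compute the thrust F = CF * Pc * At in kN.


F = 1.55 * 24e6 * 0.13 = 4.8360e+06 N = 4836.0 kN

4836.0 kN


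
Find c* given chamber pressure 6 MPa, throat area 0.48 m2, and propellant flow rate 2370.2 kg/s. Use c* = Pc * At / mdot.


c* = 6e6 * 0.48 / 2370.2 = 1215 m/s

1215 m/s


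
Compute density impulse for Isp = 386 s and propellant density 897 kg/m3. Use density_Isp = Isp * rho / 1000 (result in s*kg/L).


rho*Isp = 386 * 897 / 1000 = 346 s*kg/L

346 s*kg/L


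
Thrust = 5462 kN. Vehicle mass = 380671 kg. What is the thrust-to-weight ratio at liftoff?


TWR = 5462000 / (380671 * 9.81) = 1.46

1.46


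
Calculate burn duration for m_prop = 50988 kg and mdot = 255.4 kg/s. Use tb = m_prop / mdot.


tb = 50988 / 255.4 = 199.6 s

199.6 s


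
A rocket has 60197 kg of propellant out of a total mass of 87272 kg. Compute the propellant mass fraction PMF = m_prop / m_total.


PMF = 60197 / 87272 = 0.69

0.69


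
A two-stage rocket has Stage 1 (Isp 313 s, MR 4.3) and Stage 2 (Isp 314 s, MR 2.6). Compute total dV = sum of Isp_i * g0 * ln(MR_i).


dV1 = 313 * 9.81 * ln(4.3) = 4478.7 m/s
dV2 = 314 * 9.81 * ln(2.6) = 2943.3 m/s
Total dV = 4478.7 + 2943.3 = 7422.0 m/s ~ 7422 m/s

7422 m/s


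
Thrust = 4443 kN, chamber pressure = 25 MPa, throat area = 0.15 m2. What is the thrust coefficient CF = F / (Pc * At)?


CF = 4443000 / (25e6 * 0.15) = 1.18

1.18


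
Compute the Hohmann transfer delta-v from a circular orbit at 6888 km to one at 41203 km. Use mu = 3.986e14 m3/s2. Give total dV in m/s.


V1 = sqrt(mu/r1) = 7607.15 m/s
dV1 = V1*(sqrt(2*r2/(r1+r2)) - 1) = 2350.79 m/s
V2 = sqrt(mu/r2) = 3110.31 m/s
dV2 = V2*(1 - sqrt(2*r1/(r1+r2))) = 1445.62 m/s
Total dV = 3796 m/s

3796 m/s


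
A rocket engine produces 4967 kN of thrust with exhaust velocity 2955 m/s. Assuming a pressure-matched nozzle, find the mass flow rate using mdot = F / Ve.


mdot = F / Ve = 4967000 / 2955 = 1680.9 kg/s

1680.9 kg/s


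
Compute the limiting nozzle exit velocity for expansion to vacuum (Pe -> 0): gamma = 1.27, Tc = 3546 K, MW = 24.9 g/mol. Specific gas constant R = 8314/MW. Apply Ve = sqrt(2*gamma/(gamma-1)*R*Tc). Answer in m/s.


R = 8314 / 24.9 = 333.9 J/(kg.K)
Ve = sqrt(2 * 1.27 / (1.27 - 1) * 333.9 * 3546) = 3337 m/s

3337 m/s


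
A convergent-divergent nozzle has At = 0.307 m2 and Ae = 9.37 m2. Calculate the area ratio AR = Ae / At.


AR = 9.37 / 0.307 = 30.5

30.5


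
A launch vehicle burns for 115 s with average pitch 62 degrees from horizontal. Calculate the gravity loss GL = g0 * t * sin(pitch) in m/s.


GL = 9.81 * 115 * sin(62 deg) = 996 m/s

996 m/s


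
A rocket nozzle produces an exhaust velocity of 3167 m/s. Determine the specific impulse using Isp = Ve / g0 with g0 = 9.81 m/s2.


Isp = Ve / g0 = 3167 / 9.81 = 322.8 s

322.8 s


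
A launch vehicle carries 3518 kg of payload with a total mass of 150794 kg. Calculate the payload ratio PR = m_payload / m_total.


PR = 3518 / 150794 = 0.0233

0.0233


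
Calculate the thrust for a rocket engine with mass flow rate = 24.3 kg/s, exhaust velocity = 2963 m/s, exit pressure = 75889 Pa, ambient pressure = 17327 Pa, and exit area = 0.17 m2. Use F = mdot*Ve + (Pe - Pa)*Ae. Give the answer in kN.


F = 24.3 * 2963 + (75889 - 17327) * 0.17 = 81956.0 N = 82.0 kN

82.0 kN


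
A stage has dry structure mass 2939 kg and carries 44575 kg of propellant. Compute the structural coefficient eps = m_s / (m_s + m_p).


eps = 2939 / (2939 + 44575) = 0.0619

0.0619


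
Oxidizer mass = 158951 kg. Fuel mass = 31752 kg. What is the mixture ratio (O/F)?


MR = 158951 / 31752 = 5.01

5.01


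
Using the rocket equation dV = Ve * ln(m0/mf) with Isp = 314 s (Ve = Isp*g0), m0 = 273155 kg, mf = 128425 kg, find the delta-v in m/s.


Ve = 314 * 9.81 = 3080.34 m/s
dV = 3080.34 * ln(273155/128425) = 2325 m/s

2325 m/s


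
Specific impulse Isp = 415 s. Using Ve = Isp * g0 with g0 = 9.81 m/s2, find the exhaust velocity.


Ve = Isp * g0 = 415 * 9.81 = 4071.2 m/s

4071.2 m/s


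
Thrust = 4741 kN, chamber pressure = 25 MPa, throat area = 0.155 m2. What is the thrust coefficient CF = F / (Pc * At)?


CF = 4741000 / (25e6 * 0.155) = 1.22

1.22


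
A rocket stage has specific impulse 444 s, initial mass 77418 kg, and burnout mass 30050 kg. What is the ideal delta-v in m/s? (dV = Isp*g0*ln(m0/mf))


Ve = 444 * 9.81 = 4355.64 m/s
dV = 4355.64 * ln(77418/30050) = 4122 m/s

4122 m/s


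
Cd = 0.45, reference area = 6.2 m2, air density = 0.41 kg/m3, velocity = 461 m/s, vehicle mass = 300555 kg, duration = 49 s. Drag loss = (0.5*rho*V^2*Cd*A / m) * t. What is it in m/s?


D = 0.5 * 0.41 * 461^2 * 0.45 * 6.2 = 121551.39 N
a = 121551.39 / 300555 = 0.4044 m/s2
dV = 0.4044 * 49 = 19.8 m/s

19.8 m/s


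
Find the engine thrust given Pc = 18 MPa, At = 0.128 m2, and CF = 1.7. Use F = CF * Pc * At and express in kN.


F = 1.7 * 18e6 * 0.128 = 3.9168e+06 N = 3916.8 kN

3916.8 kN


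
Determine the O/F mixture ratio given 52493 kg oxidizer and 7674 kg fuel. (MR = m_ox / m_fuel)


MR = 52493 / 7674 = 6.84

6.84


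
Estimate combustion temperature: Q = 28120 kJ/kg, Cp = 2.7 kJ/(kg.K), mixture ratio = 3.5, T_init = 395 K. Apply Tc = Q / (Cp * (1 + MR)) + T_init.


Tc = 28120 / (2.7 * (1 + 3.5)) + 395 = 2709 K

2709 K


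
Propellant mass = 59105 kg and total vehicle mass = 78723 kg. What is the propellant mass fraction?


PMF = 59105 / 78723 = 0.751

0.751


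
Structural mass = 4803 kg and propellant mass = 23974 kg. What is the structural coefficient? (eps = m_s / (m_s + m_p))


eps = 4803 / (4803 + 23974) = 0.1669

0.1669


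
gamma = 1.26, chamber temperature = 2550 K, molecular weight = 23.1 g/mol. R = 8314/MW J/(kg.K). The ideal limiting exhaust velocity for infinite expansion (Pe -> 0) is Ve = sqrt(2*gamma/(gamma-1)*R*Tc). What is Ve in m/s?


R = 8314 / 23.1 = 359.91 J/(kg.K)
Ve = sqrt(2 * 1.26 / (1.26 - 1) * 359.91 * 2550) = 2983 m/s

2983 m/s


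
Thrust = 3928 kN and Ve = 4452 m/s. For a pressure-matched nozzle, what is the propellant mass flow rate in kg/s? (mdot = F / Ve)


mdot = F / Ve = 3928000 / 4452 = 882.3 kg/s

882.3 kg/s


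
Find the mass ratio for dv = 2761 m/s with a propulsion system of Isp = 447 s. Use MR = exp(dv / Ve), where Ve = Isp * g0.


Ve = 447 * 9.81 = 4385.07 m/s
MR = exp(2761 / 4385.07) = 1.877

1.877


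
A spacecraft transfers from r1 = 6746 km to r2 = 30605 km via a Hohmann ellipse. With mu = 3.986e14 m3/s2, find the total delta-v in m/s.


V1 = sqrt(mu/r1) = 7686.8 m/s
dV1 = V1*(sqrt(2*r2/(r1+r2)) - 1) = 2153.44 m/s
V2 = sqrt(mu/r2) = 3608.88 m/s
dV2 = V2*(1 - sqrt(2*r1/(r1+r2))) = 1439.88 m/s
Total dV = 3593 m/s

3593 m/s


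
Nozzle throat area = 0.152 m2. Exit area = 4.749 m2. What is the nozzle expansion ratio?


AR = 4.749 / 0.152 = 31.2

31.2


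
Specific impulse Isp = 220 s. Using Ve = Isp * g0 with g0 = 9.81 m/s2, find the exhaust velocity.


Ve = Isp * g0 = 220 * 9.81 = 2158.2 m/s

2158.2 m/s


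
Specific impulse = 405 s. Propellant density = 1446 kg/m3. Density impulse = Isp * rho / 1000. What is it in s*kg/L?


rho*Isp = 405 * 1446 / 1000 = 586 s*kg/L

586 s*kg/L


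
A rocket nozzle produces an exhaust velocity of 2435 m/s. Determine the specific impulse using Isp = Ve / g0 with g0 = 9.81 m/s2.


Isp = Ve / g0 = 2435 / 9.81 = 248.2 s

248.2 s


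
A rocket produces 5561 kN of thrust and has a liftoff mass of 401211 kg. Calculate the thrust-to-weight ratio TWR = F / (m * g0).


TWR = 5561000 / (401211 * 9.81) = 1.41

1.41


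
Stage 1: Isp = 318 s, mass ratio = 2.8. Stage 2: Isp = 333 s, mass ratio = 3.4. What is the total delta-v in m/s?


dV1 = 318 * 9.81 * ln(2.8) = 3212.0 m/s
dV2 = 333 * 9.81 * ln(3.4) = 3997.7 m/s
Total dV = 3212.0 + 3997.7 = 7209.7 m/s ~ 7210 m/s

7210 m/s


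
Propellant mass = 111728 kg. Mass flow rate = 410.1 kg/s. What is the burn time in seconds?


tb = 111728 / 410.1 = 272.4 s

272.4 s


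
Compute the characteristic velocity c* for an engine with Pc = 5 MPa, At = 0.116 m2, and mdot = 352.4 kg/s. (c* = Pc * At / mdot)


c* = 5e6 * 0.116 / 352.4 = 1646 m/s

1646 m/s


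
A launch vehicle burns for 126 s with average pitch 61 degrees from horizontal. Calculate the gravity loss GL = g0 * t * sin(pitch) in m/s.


GL = 9.81 * 126 * sin(61 deg) = 1081 m/s

1081 m/s


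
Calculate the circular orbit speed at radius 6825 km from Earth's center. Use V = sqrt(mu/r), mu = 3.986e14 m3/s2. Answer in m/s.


V = sqrt(3.986e14 / 6825000) = 7642 m/s

7642 m/s


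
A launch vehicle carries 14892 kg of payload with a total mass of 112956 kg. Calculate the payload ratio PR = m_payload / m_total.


PR = 14892 / 112956 = 0.1318

0.1318


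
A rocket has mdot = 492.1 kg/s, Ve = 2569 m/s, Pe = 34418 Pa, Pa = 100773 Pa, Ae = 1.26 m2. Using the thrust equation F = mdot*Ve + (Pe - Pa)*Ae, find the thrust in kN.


F = 492.1 * 2569 + (34418 - 100773) * 1.26 = 1.1806e+06 N = 1180.6 kN

1180.6 kN


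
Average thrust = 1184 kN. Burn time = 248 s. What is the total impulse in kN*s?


It = 1184 * 248 = 293632 kN*s

293632 kN*s


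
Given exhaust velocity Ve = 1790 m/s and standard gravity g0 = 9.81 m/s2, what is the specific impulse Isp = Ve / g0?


Isp = Ve / g0 = 1790 / 9.81 = 182.5 s

182.5 s


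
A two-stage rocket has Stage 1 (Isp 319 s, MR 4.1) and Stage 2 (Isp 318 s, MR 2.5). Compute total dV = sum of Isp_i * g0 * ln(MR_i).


dV1 = 319 * 9.81 * ln(4.1) = 4415.5 m/s
dV2 = 318 * 9.81 * ln(2.5) = 2858.4 m/s
Total dV = 4415.5 + 2858.4 = 7273.9 m/s ~ 7274 m/s

7274 m/s


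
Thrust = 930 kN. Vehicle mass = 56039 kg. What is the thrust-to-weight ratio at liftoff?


TWR = 930000 / (56039 * 9.81) = 1.69

1.69


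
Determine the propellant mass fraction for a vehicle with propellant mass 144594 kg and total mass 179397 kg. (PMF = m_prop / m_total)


PMF = 144594 / 179397 = 0.806

0.806


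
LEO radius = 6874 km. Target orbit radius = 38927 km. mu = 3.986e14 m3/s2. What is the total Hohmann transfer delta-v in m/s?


V1 = sqrt(mu/r1) = 7614.89 m/s
dV1 = V1*(sqrt(2*r2/(r1+r2)) - 1) = 2313.22 m/s
V2 = sqrt(mu/r2) = 3199.95 m/s
dV2 = V2*(1 - sqrt(2*r1/(r1+r2))) = 1446.77 m/s
Total dV = 3760 m/s

3760 m/s


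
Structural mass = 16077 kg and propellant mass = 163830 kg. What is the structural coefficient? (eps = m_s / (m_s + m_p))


eps = 16077 / (16077 + 163830) = 0.0894

0.0894


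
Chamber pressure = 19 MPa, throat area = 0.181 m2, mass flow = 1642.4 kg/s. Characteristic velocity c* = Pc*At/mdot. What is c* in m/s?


c* = 19e6 * 0.181 / 1642.4 = 2094 m/s

2094 m/s


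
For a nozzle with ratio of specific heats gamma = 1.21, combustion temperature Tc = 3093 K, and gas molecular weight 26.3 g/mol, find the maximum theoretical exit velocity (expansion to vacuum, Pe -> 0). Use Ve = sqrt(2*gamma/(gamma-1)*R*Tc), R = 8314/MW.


R = 8314 / 26.3 = 316.12 J/(kg.K)
Ve = sqrt(2 * 1.21 / (1.21 - 1) * 316.12 * 3093) = 3357 m/s

3357 m/s


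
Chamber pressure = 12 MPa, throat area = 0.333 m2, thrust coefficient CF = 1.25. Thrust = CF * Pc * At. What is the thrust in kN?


F = 1.25 * 12e6 * 0.333 = 4.9950e+06 N = 4995.0 kN

4995.0 kN


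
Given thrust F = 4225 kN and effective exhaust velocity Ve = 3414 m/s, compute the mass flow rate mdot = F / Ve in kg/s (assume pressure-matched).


mdot = F / Ve = 4225000 / 3414 = 1237.6 kg/s

1237.6 kg/s


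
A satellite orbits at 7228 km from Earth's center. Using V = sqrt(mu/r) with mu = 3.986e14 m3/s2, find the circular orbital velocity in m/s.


V = sqrt(3.986e14 / 7228000) = 7426 m/s

7426 m/s


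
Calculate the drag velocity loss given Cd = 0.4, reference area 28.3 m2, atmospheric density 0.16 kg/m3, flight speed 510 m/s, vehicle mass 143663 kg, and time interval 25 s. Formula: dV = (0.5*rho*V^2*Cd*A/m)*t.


D = 0.5 * 0.16 * 510^2 * 0.4 * 28.3 = 235546.56 N
a = 235546.56 / 143663 = 1.6396 m/s2
dV = 1.6396 * 25 = 41.0 m/s

41.0 m/s


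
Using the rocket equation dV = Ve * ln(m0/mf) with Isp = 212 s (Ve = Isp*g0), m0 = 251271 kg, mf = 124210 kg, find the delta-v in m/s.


Ve = 212 * 9.81 = 2079.72 m/s
dV = 2079.72 * ln(251271/124210) = 1465 m/s

1465 m/s


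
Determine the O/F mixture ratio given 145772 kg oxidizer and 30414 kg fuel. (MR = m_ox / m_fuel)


MR = 145772 / 30414 = 4.79

4.79


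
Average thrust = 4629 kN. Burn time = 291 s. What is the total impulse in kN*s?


It = 4629 * 291 = 1347039 kN*s

1347039 kN*s


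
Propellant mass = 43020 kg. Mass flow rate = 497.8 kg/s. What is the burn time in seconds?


tb = 43020 / 497.8 = 86.4 s

86.4 s


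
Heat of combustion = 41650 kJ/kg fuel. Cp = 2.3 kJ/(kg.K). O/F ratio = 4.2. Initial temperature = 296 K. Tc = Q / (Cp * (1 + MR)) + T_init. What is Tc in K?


Tc = 41650 / (2.3 * (1 + 4.2)) + 296 = 3778 K

3778 K


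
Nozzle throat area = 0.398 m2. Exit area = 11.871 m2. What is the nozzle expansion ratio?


AR = 11.871 / 0.398 = 29.8

29.8


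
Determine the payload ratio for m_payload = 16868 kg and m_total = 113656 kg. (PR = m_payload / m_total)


PR = 16868 / 113656 = 0.1484

0.1484


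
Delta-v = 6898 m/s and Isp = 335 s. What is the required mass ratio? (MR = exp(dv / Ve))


Ve = 335 * 9.81 = 3286.35 m/s
MR = exp(6898 / 3286.35) = 8.158

8.158


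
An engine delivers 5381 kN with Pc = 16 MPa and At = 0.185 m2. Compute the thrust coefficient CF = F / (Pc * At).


CF = 5381000 / (16e6 * 0.185) = 1.82

1.82


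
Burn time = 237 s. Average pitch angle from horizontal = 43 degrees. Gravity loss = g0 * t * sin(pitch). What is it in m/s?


GL = 9.81 * 237 * sin(43 deg) = 1586 m/s

1586 m/s


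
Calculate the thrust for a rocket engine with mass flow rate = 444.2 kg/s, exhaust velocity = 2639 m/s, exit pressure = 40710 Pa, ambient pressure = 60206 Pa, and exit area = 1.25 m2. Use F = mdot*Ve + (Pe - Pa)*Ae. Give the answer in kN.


F = 444.2 * 2639 + (40710 - 60206) * 1.25 = 1.1479e+06 N = 1147.9 kN

1147.9 kN


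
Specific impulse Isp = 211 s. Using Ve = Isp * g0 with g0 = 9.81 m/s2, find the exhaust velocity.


Ve = Isp * g0 = 211 * 9.81 = 2069.9 m/s

2069.9 m/s


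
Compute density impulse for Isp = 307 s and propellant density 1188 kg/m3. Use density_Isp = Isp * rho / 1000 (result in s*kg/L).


rho*Isp = 307 * 1188 / 1000 = 365 s*kg/L

365 s*kg/L


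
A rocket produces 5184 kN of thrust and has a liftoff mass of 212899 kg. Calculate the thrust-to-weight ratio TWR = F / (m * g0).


TWR = 5184000 / (212899 * 9.81) = 2.48

2.48


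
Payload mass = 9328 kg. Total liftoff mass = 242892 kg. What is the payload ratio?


PR = 9328 / 242892 = 0.0384

0.0384


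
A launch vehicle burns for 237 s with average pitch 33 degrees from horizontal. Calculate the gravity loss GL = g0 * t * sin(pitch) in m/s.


GL = 9.81 * 237 * sin(33 deg) = 1266 m/s

1266 m/s


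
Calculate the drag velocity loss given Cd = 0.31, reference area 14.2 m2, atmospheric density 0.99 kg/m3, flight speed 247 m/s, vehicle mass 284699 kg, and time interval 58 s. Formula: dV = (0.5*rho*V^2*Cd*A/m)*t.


D = 0.5 * 0.99 * 247^2 * 0.31 * 14.2 = 132938.0 N
a = 132938.0 / 284699 = 0.4669 m/s2
dV = 0.4669 * 58 = 27.1 m/s

27.1 m/s


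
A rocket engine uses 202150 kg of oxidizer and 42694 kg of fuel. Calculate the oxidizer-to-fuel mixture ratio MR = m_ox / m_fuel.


MR = 202150 / 42694 = 4.73

4.73


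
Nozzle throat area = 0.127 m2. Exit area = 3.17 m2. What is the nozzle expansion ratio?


AR = 3.17 / 0.127 = 25.0

25.0


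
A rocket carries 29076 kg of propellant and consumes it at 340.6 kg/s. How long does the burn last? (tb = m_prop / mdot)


tb = 29076 / 340.6 = 85.4 s

85.4 s


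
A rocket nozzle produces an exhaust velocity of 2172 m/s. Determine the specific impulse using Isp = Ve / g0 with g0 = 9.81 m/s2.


Isp = Ve / g0 = 2172 / 9.81 = 221.4 s

221.4 s


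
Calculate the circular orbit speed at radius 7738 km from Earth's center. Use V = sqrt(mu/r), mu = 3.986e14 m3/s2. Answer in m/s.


V = sqrt(3.986e14 / 7738000) = 7177 m/s

7177 m/s


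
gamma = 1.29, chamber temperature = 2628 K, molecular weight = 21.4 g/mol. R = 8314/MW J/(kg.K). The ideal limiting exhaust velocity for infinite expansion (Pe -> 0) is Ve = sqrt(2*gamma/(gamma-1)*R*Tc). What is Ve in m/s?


R = 8314 / 21.4 = 388.5 J/(kg.K)
Ve = sqrt(2 * 1.29 / (1.29 - 1) * 388.5 * 2628) = 3014 m/s

3014 m/s


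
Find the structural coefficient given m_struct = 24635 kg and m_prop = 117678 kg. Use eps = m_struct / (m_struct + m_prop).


eps = 24635 / (24635 + 117678) = 0.1731

0.1731


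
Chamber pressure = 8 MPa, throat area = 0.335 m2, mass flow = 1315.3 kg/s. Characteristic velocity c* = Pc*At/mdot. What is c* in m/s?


c* = 8e6 * 0.335 / 1315.3 = 2038 m/s

2038 m/s


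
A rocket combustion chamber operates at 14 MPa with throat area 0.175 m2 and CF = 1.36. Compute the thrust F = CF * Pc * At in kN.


F = 1.36 * 14e6 * 0.175 = 3.3320e+06 N = 3332.0 kN

3332.0 kN


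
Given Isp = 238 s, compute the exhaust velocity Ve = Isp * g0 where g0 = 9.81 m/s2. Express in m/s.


Ve = Isp * g0 = 238 * 9.81 = 2334.8 m/s

2334.8 m/s


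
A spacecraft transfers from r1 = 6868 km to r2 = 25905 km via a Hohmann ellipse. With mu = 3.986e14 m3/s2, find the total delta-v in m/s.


V1 = sqrt(mu/r1) = 7618.22 m/s
dV1 = V1*(sqrt(2*r2/(r1+r2)) - 1) = 1960.38 m/s
V2 = sqrt(mu/r2) = 3922.63 m/s
dV2 = V2*(1 - sqrt(2*r1/(r1+r2))) = 1383.12 m/s
Total dV = 3344 m/s

3344 m/s


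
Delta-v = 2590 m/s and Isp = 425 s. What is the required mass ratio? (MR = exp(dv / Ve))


Ve = 425 * 9.81 = 4169.25 m/s
MR = exp(2590 / 4169.25) = 1.861

1.861


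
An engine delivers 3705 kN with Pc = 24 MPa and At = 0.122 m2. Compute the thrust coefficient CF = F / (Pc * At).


CF = 3705000 / (24e6 * 0.122) = 1.27

1.27


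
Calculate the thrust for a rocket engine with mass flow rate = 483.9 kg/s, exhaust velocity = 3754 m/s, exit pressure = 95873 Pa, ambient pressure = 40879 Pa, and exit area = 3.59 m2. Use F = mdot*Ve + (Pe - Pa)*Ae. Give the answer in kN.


F = 483.9 * 3754 + (95873 - 40879) * 3.59 = 2.0140e+06 N = 2014.0 kN

2014.0 kN


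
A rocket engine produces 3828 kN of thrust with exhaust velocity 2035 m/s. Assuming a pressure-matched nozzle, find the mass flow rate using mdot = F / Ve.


mdot = F / Ve = 3828000 / 2035 = 1881.1 kg/s

1881.1 kg/s


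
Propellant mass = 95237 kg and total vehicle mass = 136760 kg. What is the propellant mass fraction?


PMF = 95237 / 136760 = 0.696

0.696


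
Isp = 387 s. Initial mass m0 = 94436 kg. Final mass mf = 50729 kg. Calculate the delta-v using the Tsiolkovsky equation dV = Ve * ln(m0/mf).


Ve = 387 * 9.81 = 3796.47 m/s
dV = 3796.47 * ln(94436/50729) = 2359 m/s

2359 m/s


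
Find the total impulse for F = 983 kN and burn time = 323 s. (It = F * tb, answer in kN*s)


It = 983 * 323 = 317509 kN*s

317509 kN*s


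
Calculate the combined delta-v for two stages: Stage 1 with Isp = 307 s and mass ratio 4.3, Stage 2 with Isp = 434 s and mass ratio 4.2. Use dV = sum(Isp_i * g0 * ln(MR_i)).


dV1 = 307 * 9.81 * ln(4.3) = 4392.9 m/s
dV2 = 434 * 9.81 * ln(4.2) = 6109.9 m/s
Total dV = 4392.9 + 6109.9 = 10502.8 m/s ~ 10503 m/s

10503 m/s


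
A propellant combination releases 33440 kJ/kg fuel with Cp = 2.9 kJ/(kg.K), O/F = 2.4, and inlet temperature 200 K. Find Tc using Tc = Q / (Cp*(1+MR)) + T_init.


Tc = 33440 / (2.9 * (1 + 2.4)) + 200 = 3591 K

3591 K


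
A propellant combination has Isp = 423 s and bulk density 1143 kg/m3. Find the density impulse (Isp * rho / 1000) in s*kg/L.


rho*Isp = 423 * 1143 / 1000 = 483 s*kg/L

483 s*kg/L


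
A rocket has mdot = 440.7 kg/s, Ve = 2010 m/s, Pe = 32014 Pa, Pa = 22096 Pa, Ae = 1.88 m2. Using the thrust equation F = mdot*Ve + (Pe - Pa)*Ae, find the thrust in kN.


F = 440.7 * 2010 + (32014 - 22096) * 1.88 = 904453.0 N = 904.5 kN

904.5 kN


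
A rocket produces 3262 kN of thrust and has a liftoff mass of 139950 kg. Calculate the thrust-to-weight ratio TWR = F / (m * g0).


TWR = 3262000 / (139950 * 9.81) = 2.38

2.38


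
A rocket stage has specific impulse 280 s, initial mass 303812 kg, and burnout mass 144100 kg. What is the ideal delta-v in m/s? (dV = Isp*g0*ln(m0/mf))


Ve = 280 * 9.81 = 2746.8 m/s
dV = 2746.8 * ln(303812/144100) = 2049 m/s

2049 m/s


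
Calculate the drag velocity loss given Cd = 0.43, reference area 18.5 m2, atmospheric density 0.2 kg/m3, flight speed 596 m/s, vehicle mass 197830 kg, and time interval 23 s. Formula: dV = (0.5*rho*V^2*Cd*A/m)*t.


D = 0.5 * 0.2 * 596^2 * 0.43 * 18.5 = 282574.33 N
a = 282574.33 / 197830 = 1.4284 m/s2
dV = 1.4284 * 23 = 32.9 m/s

32.9 m/s


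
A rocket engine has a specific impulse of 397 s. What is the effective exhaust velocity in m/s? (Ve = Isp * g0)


Ve = Isp * g0 = 397 * 9.81 = 3894.6 m/s

3894.6 m/s


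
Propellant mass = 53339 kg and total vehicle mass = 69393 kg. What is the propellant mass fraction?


PMF = 53339 / 69393 = 0.769

0.769


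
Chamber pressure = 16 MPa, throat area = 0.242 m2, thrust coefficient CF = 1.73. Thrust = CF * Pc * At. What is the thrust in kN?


F = 1.73 * 16e6 * 0.242 = 6.6986e+06 N = 6698.6 kN

6698.6 kN


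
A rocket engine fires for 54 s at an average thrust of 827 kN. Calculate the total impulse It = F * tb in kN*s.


It = 827 * 54 = 44658 kN*s

44658 kN*s


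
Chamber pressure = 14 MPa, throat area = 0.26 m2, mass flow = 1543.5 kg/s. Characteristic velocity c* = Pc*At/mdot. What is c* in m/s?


c* = 14e6 * 0.26 / 1543.5 = 2358 m/s

2358 m/s


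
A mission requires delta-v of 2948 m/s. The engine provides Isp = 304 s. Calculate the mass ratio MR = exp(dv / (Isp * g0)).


Ve = 304 * 9.81 = 2982.24 m/s
MR = exp(2948 / 2982.24) = 2.687

2.687


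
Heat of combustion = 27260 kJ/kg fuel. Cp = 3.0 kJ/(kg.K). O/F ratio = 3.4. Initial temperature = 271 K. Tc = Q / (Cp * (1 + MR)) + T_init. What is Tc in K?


Tc = 27260 / (3.0 * (1 + 3.4)) + 271 = 2336 K

2336 K


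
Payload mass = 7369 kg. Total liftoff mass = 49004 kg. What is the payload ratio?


PR = 7369 / 49004 = 0.1504

0.1504


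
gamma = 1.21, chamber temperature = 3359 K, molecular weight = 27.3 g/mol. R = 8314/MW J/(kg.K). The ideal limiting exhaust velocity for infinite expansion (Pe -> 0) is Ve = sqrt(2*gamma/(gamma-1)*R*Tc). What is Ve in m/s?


R = 8314 / 27.3 = 304.54 J/(kg.K)
Ve = sqrt(2 * 1.21 / (1.21 - 1) * 304.54 * 3359) = 3433 m/s

3433 m/s


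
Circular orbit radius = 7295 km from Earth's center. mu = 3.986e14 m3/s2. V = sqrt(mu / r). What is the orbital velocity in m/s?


V = sqrt(3.986e14 / 7295000) = 7392 m/s

7392 m/s


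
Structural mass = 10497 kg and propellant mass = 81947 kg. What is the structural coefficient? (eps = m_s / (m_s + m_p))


eps = 10497 / (10497 + 81947) = 0.1135

0.1135


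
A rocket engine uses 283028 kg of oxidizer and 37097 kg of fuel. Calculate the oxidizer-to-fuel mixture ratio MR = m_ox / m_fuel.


MR = 283028 / 37097 = 7.63

7.63


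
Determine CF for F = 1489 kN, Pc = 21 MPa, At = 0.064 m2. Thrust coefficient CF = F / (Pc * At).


CF = 1489000 / (21e6 * 0.064) = 1.11

1.11


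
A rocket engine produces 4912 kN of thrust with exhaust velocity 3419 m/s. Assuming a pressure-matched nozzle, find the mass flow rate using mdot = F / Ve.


mdot = F / Ve = 4912000 / 3419 = 1436.7 kg/s

1436.7 kg/s


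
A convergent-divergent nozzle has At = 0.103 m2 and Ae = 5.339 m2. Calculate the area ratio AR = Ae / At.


AR = 5.339 / 0.103 = 51.8

51.8


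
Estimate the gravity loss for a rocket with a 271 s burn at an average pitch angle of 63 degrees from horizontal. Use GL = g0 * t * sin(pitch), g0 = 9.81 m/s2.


GL = 9.81 * 271 * sin(63 deg) = 2369 m/s

2369 m/s


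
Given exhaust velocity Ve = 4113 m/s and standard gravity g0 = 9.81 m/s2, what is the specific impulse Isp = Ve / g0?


Isp = Ve / g0 = 4113 / 9.81 = 419.3 s

419.3 s


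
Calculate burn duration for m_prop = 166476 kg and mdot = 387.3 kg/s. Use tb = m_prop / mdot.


tb = 166476 / 387.3 = 429.8 s

429.8 s


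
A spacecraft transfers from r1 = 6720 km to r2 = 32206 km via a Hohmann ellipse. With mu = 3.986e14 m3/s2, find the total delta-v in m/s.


V1 = sqrt(mu/r1) = 7701.65 m/s
dV1 = V1*(sqrt(2*r2/(r1+r2)) - 1) = 2205.47 m/s
V2 = sqrt(mu/r2) = 3518.04 m/s
dV2 = V2*(1 - sqrt(2*r1/(r1+r2))) = 1450.85 m/s
Total dV = 3656 m/s

3656 m/s


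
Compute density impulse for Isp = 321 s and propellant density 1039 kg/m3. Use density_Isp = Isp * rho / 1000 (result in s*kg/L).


rho*Isp = 321 * 1039 / 1000 = 334 s*kg/L

334 s*kg/L


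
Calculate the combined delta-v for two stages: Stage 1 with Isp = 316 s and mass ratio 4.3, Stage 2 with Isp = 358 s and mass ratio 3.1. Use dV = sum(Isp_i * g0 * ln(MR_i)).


dV1 = 316 * 9.81 * ln(4.3) = 4521.6 m/s
dV2 = 358 * 9.81 * ln(3.1) = 3973.5 m/s
Total dV = 4521.6 + 3973.5 = 8495.1 m/s ~ 8495 m/s

8495 m/s


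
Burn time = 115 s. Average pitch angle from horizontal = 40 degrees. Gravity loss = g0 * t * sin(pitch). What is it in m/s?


GL = 9.81 * 115 * sin(40 deg) = 725 m/s

725 m/s


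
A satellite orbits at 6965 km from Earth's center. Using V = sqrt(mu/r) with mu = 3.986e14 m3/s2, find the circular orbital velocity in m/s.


V = sqrt(3.986e14 / 6965000) = 7565 m/s

7565 m/s


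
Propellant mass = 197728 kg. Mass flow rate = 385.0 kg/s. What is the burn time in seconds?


tb = 197728 / 385.0 = 513.6 s

513.6 s


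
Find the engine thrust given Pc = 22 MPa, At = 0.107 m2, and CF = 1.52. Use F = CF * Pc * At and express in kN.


F = 1.52 * 22e6 * 0.107 = 3.5781e+06 N = 3578.1 kN

3578.1 kN
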